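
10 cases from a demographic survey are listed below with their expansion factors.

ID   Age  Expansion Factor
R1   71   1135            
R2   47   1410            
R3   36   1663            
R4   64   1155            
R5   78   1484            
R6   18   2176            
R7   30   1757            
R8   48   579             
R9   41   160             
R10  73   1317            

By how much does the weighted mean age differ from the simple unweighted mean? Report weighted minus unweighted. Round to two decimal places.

Unweighted sum = 506
Unweighted mean = 506 / 10 = 50.6
Weighted sum = 71×1135 + 47×1410 + 36×1663 + 64×1155 + 78×1484 + 18×2176 + 30×1757 + 48×579 + 41×160 + 73×1317
  = 80585 + 66270 + 59868 + 73920 + 115752 + 39168 + 52710 + 27792 + 6560 + 96141 = 618766
Sum of weights = 1135 + 1410 + 1663 + 1155 + 1484 + 2176 + 1757 + 579 + 160 + 1317 = 12836
Weighted mean = 618766 / 12836 = 48.205516
Difference (weighted minus unweighted) = -2.3944843

-2.39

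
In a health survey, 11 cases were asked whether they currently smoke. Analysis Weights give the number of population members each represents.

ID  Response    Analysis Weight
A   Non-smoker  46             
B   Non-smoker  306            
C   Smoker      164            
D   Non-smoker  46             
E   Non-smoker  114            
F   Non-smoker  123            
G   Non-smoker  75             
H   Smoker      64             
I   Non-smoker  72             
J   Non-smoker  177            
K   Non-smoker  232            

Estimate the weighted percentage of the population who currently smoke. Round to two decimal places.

Sum of weights for 'Smoker' = 164 + 64 = 228
Total weight = 46 + 306 + 164 + 46 + 114 + 123 + 75 + 64 + 72 + 177 + 232 = 1419
Weighted proportion = 228 / 1419 = 0.16067653 → 16.067653%

16.07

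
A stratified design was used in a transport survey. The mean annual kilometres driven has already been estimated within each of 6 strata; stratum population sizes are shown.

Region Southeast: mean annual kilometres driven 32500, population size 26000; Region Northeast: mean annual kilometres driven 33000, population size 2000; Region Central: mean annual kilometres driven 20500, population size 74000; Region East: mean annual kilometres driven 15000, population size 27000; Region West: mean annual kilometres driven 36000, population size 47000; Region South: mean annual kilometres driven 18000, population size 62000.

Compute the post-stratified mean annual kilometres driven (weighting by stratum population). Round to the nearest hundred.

23700

Σ Nₕ·x̄ₕ = 32500×26000 + 33000×2000 + 20500×74000 + 15000×27000 + 36000×47000 + 18000×62000
  = 845000000 + 66000000 + 1517000000 + 405000000 + 1692000000 + 1116000000 = 5641000000
Σ Nₕ = 26000 + 2000 + 74000 + 27000 + 47000 + 62000 = 238000
Overall mean = 5641000000 / 238000 = 23701.681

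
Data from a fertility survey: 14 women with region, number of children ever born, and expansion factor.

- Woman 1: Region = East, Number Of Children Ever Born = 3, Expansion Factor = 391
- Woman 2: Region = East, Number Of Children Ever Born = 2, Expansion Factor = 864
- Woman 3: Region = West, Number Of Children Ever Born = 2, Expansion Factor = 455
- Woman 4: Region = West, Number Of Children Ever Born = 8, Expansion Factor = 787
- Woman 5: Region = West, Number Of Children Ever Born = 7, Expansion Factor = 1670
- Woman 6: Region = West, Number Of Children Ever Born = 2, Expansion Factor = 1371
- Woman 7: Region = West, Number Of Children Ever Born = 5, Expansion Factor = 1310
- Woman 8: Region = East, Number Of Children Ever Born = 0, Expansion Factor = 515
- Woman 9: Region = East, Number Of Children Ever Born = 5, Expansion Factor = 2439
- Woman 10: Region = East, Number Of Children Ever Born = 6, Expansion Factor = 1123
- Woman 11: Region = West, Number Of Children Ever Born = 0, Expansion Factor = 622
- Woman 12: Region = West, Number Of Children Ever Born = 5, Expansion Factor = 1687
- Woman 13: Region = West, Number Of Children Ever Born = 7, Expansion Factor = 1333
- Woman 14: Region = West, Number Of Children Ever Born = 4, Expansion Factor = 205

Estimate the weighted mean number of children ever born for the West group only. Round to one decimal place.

West rows: 3, 4, 5, 6, 7, 11, 12, 13, 14
Weighted sum = 2×455 + 8×787 + 7×1670 + 2×1371 + 5×1310 + 0×622 + 5×1687 + 7×1333 + 4×205
  = 46774
Sum of weights = 455 + 787 + 1670 + 1371 + 1310 + 622 + 1687 + 1333 + 205 = 9440
Weighted mean = 46774 / 9440 = 4.9548729

5.0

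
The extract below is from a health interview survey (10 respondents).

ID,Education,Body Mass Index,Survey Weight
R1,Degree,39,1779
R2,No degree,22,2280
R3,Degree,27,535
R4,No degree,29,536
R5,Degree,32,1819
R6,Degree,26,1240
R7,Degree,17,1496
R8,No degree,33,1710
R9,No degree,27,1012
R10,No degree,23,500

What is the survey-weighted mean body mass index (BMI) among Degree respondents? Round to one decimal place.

29.1

Degree rows: R1, R3, R5, R6, R7
Weighted sum = 39×1779 + 27×535 + 32×1819 + 26×1240 + 17×1496
  = 69381 + 14445 + 58208 + 32240 + 25432 = 199706
Sum of weights = 1779 + 535 + 1819 + 1240 + 1496 = 6869
Weighted mean = 199706 / 6869 = 29.073519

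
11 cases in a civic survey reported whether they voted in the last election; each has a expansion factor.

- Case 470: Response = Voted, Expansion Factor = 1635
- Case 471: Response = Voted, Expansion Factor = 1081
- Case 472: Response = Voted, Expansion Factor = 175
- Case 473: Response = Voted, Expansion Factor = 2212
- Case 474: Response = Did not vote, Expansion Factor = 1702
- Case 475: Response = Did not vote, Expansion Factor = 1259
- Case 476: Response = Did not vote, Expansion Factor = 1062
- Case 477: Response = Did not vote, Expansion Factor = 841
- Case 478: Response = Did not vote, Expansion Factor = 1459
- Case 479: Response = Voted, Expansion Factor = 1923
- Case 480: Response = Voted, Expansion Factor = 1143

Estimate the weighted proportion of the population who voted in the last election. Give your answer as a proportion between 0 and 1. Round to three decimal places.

Sum of weights for 'Voted' = 1635 + 1081 + 175 + 2212 + 1923 + 1143 = 8169
Total weight = 1635 + 1081 + 175 + 2212 + 1702 + 1259 + 1062 + 841 + 1459 + 1923 + 1143 = 14492
Weighted proportion = 8169 / 14492 = 0.56369031

0.564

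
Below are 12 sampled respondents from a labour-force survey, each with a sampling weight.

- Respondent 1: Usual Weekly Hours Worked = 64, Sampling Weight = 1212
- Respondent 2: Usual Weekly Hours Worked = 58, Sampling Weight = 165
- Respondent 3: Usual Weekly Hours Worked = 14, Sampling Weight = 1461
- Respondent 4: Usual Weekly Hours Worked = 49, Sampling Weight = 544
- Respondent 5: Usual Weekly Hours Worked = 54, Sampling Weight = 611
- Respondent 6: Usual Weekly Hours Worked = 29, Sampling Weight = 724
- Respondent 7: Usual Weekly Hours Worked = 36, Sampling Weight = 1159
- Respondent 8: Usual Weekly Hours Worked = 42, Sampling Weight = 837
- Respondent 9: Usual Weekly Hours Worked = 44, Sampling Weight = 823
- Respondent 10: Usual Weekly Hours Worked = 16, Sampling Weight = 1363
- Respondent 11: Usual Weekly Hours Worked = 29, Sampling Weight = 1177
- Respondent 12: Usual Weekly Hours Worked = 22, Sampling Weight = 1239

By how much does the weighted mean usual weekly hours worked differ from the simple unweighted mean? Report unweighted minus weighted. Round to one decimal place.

Unweighted sum = 64 + 58 + 14 + 49 + 54 + 29 + 36 + 42 + 44 + 16 + 29 + 22 = 457
Unweighted mean = 457 / 12 = 38.083333
Weighted sum = 64×1212 + 58×165 + 14×1461 + 49×544 + 54×611 + 29×724 + 36×1159 + 42×837 + 44×823 + 16×1363 + 29×1177 + 22×1239
  = 77568 + 9570 + 20454 + 26656 + 32994 + 20996 + 41724 + 35154 + 36212 + 21808 + 34133 + 27258 = 384527
Sum of weights = 11315
Weighted mean = 384527 / 11315 = 33.983827
Difference (unweighted minus weighted) = 4.0995066

4.1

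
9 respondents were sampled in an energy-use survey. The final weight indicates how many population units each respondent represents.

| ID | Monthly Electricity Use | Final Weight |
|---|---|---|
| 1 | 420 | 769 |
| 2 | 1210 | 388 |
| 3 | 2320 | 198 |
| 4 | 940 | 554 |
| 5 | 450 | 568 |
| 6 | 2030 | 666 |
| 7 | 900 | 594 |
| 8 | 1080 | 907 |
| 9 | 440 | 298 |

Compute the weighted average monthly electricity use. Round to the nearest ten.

1020

Weighted sum = 420×769 + 1210×388 + 2320×198 + 940×554 + 450×568 + 2030×666 + 900×594 + 1080×907 + 440×298
  = 322980 + 469480 + 459360 + 520760 + 255600 + 1351980 + 534600 + 979560 + 131120 = 5025440
Sum of weights = 4942
Weighted mean = 5025440 / 4942 = 1016.8839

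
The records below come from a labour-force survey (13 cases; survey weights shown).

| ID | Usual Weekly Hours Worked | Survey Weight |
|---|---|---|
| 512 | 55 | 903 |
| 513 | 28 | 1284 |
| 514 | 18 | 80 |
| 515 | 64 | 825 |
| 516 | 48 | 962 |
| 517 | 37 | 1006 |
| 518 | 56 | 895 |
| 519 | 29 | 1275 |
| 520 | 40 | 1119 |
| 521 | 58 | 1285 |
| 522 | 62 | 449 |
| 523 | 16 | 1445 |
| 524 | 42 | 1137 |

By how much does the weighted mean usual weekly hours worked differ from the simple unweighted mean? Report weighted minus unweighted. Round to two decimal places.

Unweighted sum = 553
Unweighted mean = 553 / 13 = 42.538462
Weighted sum = 528352
Sum of weights = 12665
Weighted mean = 528352 / 12665 = 41.717489
Difference (weighted minus unweighted) = -0.8209724

-0.82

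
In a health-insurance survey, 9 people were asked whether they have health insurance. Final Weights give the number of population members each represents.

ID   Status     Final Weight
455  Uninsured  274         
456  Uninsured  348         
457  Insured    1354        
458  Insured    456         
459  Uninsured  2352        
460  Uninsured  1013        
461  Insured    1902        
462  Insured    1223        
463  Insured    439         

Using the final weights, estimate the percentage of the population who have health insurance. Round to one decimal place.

Sum of weights for 'Insured' = 1354 + 456 + 1902 + 1223 + 439 = 5374
Total weight = 274 + 348 + 1354 + 456 + 2352 + 1013 + 1902 + 1223 + 439 = 9361
Weighted proportion = 5374 / 9361 = 0.57408397 → 57.408397%

57.4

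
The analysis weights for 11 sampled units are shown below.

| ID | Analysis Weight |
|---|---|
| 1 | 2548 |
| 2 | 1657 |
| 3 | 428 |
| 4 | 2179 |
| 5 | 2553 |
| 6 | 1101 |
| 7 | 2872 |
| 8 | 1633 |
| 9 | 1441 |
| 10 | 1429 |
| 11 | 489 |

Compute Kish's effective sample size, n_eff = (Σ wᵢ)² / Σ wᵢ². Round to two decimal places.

Σ wᵢ = 2548 + 1657 + 428 + 2179 + 2553 + 1101 + 2872 + 1633 + 1441 + 1429 + 489 = 18330
Σ wᵢ² = 37171904
n_eff = 18330² / 37171904 = 335988900 / 37171904 = 9.0387864

9.04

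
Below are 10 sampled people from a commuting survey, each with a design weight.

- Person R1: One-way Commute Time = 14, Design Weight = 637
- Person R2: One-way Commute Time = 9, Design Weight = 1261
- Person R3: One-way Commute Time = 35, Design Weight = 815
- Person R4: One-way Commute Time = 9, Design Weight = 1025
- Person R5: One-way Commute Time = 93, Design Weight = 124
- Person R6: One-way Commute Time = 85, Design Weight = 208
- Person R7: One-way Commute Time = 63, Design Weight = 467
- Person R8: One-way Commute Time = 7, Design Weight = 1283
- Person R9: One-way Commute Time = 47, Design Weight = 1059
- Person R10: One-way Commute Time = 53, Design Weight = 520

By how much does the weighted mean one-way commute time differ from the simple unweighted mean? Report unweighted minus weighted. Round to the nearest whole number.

14

Unweighted sum = 14 + 9 + 35 + 9 + 93 + 85 + 63 + 7 + 47 + 53 = 415
Unweighted mean = 415 / 10 = 41.5
Weighted sum = 202964
Sum of weights = 7399
Weighted mean = 202964 / 7399 = 27.431274
Difference (unweighted minus weighted) = 14.068726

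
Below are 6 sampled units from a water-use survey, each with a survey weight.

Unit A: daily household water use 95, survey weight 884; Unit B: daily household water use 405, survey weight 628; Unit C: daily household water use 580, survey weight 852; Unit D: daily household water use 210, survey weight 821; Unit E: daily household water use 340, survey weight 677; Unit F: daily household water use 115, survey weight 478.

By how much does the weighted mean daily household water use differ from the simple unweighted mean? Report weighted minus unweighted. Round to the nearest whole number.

6

Unweighted sum = 95 + 405 + 580 + 210 + 340 + 115 = 1745
Unweighted mean = 1745 / 6 = 290.83333
Weighted sum = 95×884 + 405×628 + 580×852 + 210×821 + 340×677 + 115×478
  = 1290040
Sum of weights = 884 + 628 + 852 + 821 + 677 + 478 = 4340
Weighted mean = 1290040 / 4340 = 297.24424
Difference (weighted minus unweighted) = 6.4109063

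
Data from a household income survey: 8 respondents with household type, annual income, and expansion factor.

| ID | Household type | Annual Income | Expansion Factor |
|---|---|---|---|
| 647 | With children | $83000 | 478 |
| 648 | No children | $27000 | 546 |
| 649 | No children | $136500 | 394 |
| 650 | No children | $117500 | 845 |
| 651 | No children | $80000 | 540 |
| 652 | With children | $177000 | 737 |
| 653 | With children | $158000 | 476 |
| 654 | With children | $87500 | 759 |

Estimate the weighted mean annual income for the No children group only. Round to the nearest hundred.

No children rows: 648, 649, 650, 651
Weighted sum = 27000×546 + 136500×394 + 117500×845 + 80000×540
  = 211010500
Sum of weights = 546 + 394 + 845 + 540 = 2325
Weighted mean = 211010500 / 2325 = 90757.204

90800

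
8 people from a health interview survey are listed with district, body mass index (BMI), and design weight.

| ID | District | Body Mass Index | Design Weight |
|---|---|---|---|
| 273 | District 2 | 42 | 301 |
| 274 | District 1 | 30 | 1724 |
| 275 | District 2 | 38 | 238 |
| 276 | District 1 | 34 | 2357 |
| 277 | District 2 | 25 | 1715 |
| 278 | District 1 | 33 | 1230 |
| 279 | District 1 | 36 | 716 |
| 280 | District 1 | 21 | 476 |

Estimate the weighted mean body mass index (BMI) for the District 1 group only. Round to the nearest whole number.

32

District 1 rows: 274, 276, 278, 279, 280
Weighted sum = 30×1724 + 34×2357 + 33×1230 + 36×716 + 21×476
  = 51720 + 80138 + 40590 + 25776 + 9996 = 208220
Sum of weights = 1724 + 2357 + 1230 + 716 + 476 = 6503
Weighted mean = 208220 / 6503 = 32.019068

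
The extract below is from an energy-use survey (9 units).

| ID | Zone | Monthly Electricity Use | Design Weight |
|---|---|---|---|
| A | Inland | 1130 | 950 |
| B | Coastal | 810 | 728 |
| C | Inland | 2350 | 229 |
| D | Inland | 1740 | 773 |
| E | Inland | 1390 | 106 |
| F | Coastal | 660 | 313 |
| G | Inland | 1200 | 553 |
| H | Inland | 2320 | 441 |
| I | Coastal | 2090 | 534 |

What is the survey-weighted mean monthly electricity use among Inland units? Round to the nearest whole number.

1570

Inland rows: A, C, D, E, G, H
Weighted sum = 1130×950 + 2350×229 + 1740×773 + 1390×106 + 1200×553 + 2320×441
  = 1073500 + 538150 + 1345020 + 147340 + 663600 + 1023120 = 4790730
Sum of weights = 950 + 229 + 773 + 106 + 553 + 441 = 3052
Weighted mean = 4790730 / 3052 = 1569.7018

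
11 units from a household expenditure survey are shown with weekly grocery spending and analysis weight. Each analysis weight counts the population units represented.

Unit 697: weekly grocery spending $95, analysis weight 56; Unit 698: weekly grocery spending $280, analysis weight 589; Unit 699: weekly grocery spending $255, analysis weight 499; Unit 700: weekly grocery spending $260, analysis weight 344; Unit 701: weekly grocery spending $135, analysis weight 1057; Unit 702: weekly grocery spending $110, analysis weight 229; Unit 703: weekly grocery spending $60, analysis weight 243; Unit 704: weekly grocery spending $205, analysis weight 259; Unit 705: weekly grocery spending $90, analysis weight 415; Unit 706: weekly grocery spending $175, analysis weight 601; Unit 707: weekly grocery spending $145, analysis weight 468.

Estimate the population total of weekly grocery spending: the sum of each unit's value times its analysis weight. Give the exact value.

Weighted total = 95×56 + 280×589 + 255×499 + 260×344 + 135×1057 + 110×229 + 60×243 + 205×259 + 90×415 + 175×601 + 145×468
  = 5320 + 164920 + 127245 + 89440 + 142695 + 25190 + 14580 + 53095 + 37350 + 105175 + 67860 = 832870

832870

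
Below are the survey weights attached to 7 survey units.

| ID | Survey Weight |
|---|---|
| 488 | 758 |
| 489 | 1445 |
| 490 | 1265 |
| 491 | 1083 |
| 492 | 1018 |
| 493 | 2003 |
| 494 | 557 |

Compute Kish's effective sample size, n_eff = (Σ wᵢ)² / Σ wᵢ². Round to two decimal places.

6.12

Σ wᵢ = 758 + 1445 + 1265 + 1083 + 1018 + 2003 + 557 = 8129
Σ wᵢ² = 574564 + 2088025 + 1600225 + 1172889 + 1036324 + 4012009 + 310249 = 10794285
n_eff = 8129² / 10794285 = 66080641 / 10794285 = 6.1218173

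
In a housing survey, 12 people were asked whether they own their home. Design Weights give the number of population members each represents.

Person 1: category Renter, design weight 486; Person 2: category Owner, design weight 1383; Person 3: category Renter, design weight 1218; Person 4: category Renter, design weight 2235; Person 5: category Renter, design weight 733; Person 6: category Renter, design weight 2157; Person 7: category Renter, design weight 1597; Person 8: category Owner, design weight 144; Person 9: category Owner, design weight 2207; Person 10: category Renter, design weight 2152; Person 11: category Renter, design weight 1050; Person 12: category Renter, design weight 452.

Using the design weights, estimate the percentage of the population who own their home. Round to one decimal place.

23.6

Sum of weights for 'Owner' = 1383 + 144 + 2207 = 3734
Total weight = 486 + 1383 + 1218 + 2235 + 733 + 2157 + 1597 + 144 + 2207 + 2152 + 1050 + 452 = 15814
Weighted proportion = 3734 / 15814 = 0.23611989 → 23.611989%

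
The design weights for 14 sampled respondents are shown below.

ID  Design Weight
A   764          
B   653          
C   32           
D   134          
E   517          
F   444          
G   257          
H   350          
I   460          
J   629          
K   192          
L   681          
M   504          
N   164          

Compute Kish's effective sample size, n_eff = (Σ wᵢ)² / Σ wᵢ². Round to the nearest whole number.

Σ wᵢ = 5781
Σ wᵢ² = 3070837
n_eff = 5781² / 3070837 = 33419961 / 3070837 = 10.883014

11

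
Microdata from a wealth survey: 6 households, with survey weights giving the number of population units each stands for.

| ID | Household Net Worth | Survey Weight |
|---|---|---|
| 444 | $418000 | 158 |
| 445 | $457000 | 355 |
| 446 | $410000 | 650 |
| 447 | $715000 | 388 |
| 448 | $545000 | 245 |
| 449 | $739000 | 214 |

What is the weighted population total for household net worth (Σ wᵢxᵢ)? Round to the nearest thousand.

1063870000

Weighted total = 1063870000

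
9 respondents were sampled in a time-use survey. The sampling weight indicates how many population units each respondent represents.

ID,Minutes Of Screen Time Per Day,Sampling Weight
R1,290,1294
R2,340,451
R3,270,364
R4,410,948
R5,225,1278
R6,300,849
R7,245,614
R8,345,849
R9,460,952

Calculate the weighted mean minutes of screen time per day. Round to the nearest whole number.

Weighted sum = 290×1294 + 340×451 + 270×364 + 410×948 + 225×1278 + 300×849 + 245×614 + 345×849 + 460×952
  = 375260 + 153340 + 98280 + 388680 + 287550 + 254700 + 150430 + 292905 + 437920 = 2439065
Sum of weights = 1294 + 451 + 364 + 948 + 1278 + 849 + 614 + 849 + 952 = 7599
Weighted mean = 2439065 / 7599 = 320.97184

321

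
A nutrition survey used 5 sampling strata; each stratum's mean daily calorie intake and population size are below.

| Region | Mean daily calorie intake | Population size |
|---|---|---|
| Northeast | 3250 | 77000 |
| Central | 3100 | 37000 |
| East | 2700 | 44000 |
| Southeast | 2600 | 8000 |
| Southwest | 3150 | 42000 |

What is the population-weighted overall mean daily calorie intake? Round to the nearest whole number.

Σ Nₕ·x̄ₕ = 3250×77000 + 3100×37000 + 2700×44000 + 2600×8000 + 3150×42000
  = 250250000 + 114700000 + 118800000 + 20800000 + 132300000 = 636850000
Σ Nₕ = 77000 + 37000 + 44000 + 8000 + 42000 = 208000
Overall mean = 636850000 / 208000 = 3061.7788

3062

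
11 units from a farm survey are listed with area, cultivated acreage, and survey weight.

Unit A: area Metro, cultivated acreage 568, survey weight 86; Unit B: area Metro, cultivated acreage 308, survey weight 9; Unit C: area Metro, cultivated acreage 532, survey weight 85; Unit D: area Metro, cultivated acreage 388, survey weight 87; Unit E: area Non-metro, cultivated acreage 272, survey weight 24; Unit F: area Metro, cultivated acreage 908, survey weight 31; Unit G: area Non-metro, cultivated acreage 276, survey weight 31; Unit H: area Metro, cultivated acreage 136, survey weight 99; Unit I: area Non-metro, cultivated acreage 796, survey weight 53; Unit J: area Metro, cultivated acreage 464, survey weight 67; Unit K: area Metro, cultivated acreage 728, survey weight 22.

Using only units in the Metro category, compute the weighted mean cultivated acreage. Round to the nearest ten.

Metro rows: A, B, C, D, F, H, J, K
Weighted sum = 568×86 + 308×9 + 532×85 + 388×87 + 908×31 + 136×99 + 464×67 + 728×22
  = 48848 + 2772 + 45220 + 33756 + 28148 + 13464 + 31088 + 16016 = 219312
Sum of weights = 86 + 9 + 85 + 87 + 31 + 99 + 67 + 22 = 486
Weighted mean = 219312 / 486 = 451.25926

450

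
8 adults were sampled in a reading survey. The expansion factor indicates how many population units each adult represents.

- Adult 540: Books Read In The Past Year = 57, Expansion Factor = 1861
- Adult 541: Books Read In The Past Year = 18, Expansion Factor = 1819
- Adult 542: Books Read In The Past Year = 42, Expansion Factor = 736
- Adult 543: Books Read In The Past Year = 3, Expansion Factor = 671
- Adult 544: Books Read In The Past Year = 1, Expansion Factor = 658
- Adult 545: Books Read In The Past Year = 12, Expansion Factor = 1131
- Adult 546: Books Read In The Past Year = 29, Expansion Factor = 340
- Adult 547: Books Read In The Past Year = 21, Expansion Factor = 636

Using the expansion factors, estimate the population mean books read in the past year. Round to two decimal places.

Weighted sum = 57×1861 + 18×1819 + 42×736 + 3×671 + 1×658 + 12×1131 + 29×340 + 21×636
  = 106077 + 32742 + 30912 + 2013 + 658 + 13572 + 9860 + 13356 = 209190
Sum of weights = 1861 + 1819 + 736 + 671 + 658 + 1131 + 340 + 636 = 7852
Weighted mean = 209190 / 7852 = 26.64162

26.64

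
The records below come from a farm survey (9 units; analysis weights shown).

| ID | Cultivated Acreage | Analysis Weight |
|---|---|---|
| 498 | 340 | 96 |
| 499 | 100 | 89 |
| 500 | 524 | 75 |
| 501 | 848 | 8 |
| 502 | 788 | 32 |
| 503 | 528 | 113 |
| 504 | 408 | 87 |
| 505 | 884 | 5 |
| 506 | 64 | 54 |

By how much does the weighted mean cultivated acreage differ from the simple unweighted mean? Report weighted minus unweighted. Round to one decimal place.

Unweighted sum = 340 + 100 + 524 + 848 + 788 + 528 + 408 + 884 + 64 = 4484
Unweighted mean = 4484 / 9 = 498.22222
Weighted sum = 340×96 + 100×89 + 524×75 + 848×8 + 788×32 + 528×113 + 408×87 + 884×5 + 64×54
  = 32640 + 8900 + 39300 + 6784 + 25216 + 59664 + 35496 + 4420 + 3456 = 215876
Sum of weights = 96 + 89 + 75 + 8 + 32 + 113 + 87 + 5 + 54 = 559
Weighted mean = 215876 / 559 = 386.18247
Difference (weighted minus unweighted) = -112.03975

-112.0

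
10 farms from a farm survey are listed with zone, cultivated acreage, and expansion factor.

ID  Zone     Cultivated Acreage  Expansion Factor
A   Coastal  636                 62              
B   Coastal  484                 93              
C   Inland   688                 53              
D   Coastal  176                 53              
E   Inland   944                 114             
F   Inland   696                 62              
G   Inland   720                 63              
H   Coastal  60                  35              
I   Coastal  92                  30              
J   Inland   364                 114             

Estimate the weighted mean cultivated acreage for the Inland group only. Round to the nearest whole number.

675

Inland rows: C, E, F, G, J
Weighted sum = 688×53 + 944×114 + 696×62 + 720×63 + 364×114
  = 36464 + 107616 + 43152 + 45360 + 41496 = 274088
Sum of weights = 406
Weighted mean = 274088 / 406 = 675.0936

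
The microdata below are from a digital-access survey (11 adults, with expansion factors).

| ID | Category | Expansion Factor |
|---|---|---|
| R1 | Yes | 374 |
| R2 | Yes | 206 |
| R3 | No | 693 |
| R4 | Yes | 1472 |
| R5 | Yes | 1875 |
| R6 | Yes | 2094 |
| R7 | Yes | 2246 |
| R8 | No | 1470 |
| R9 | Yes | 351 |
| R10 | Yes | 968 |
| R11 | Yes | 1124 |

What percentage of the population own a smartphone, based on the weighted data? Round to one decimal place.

Sum of weights for 'Yes' = 374 + 206 + 1472 + 1875 + 2094 + 2246 + 351 + 968 + 1124 = 10710
Total weight = 374 + 206 + 693 + 1472 + 1875 + 2094 + 2246 + 1470 + 351 + 968 + 1124 = 12873
Weighted proportion = 10710 / 12873 = 0.8319739 → 83.19739%

83.2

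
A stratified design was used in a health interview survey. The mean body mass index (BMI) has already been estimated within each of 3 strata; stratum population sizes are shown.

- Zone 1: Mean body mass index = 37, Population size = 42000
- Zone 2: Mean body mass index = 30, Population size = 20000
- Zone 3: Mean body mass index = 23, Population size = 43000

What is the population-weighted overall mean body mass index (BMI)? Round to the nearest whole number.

30

Σ Nₕ·x̄ₕ = 3143000
Σ Nₕ = 42000 + 20000 + 43000 = 105000
Overall mean = 3143000 / 105000 = 29.933333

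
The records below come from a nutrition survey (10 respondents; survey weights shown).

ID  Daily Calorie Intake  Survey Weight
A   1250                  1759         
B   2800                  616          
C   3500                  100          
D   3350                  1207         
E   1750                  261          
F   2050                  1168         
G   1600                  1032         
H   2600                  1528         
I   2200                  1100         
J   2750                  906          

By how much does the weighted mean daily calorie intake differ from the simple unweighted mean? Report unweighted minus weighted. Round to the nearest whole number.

Unweighted sum = 23850
Unweighted mean = 23850 / 10 = 2385
Weighted sum = 1250×1759 + 2800×616 + 3500×100 + 3350×1207 + 1750×261 + 2050×1168 + 1600×1032 + 2600×1528 + 2200×1100 + 2750×906
  = 2198750 + 1724800 + 350000 + 4043450 + 456750 + 2394400 + 1651200 + 3972800 + 2420000 + 2491500 = 21703650
Sum of weights = 1759 + 616 + 100 + 1207 + 261 + 1168 + 1032 + 1528 + 1100 + 906 = 9677
Weighted mean = 21703650 / 9677 = 2242.8077
Difference (unweighted minus weighted) = 142.19231

142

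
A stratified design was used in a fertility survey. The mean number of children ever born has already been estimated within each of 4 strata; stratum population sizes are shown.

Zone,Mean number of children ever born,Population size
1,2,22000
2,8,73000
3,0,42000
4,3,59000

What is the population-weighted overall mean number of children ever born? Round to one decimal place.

4.1

Σ Nₕ·x̄ₕ = 2×22000 + 8×73000 + 0×42000 + 3×59000
  = 805000
Σ Nₕ = 22000 + 73000 + 42000 + 59000 = 196000
Overall mean = 805000 / 196000 = 4.1071429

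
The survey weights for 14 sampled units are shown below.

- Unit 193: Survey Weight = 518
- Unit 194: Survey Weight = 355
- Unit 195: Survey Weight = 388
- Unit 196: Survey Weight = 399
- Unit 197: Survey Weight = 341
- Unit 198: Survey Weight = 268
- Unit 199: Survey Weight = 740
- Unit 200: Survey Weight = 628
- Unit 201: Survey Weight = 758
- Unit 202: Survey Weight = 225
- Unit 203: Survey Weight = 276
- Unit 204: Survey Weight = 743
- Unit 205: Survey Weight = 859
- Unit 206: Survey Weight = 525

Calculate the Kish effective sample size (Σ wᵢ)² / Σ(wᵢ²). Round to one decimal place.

Σ wᵢ = 7023
Σ wᵢ² = 4101103
n_eff = 7023² / 4101103 = 49322529 / 4101103 = 12.02665

12.0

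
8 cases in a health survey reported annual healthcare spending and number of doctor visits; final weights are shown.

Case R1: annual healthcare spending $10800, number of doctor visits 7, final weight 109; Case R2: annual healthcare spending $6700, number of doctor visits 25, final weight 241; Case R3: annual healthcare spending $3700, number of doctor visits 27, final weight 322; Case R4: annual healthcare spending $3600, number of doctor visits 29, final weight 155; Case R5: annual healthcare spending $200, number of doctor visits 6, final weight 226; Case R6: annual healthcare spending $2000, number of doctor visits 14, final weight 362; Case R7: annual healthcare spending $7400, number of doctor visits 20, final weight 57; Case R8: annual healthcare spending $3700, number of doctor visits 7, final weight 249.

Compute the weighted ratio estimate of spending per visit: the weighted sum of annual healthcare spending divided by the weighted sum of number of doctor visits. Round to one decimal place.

Σ wᵢ·y = 10800×109 + 6700×241 + 3700×322 + 3600×155 + 200×226 + 2000×362 + 7400×57 + 3700×249
  = 1177200 + 1614700 + 1191400 + 558000 + 45200 + 724000 + 421800 + 921300 = 6653600
Σ wᵢ·x = 7×109 + 25×241 + 27×322 + 29×155 + 6×226 + 14×362 + 20×57 + 7×249
  = 29284
Ratio = 6653600 / 29284 = 227.2094

227.2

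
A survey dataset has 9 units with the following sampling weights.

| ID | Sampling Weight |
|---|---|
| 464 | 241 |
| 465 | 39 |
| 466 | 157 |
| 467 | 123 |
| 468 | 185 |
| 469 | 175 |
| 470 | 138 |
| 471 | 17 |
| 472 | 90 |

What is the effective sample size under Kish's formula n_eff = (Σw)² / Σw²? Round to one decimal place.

7.1

Σ wᵢ = 241 + 39 + 157 + 123 + 185 + 175 + 138 + 17 + 90 = 1165
Σ wᵢ² = 58081 + 1521 + 24649 + 15129 + 34225 + 30625 + 19044 + 289 + 8100 = 191663
n_eff = 1165² / 191663 = 1357225 / 191663 = 7.0813094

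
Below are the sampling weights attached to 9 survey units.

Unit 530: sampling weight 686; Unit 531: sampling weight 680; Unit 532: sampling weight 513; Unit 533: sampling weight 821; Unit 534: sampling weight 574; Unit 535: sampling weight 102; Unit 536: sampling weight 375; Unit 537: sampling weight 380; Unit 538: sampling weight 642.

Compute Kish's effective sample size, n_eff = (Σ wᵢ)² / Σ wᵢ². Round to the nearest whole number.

8

Σ wᵢ = 686 + 680 + 513 + 821 + 574 + 102 + 375 + 380 + 642 = 4773
Σ wᵢ² = 470596 + 462400 + 263169 + 674041 + 329476 + 10404 + 140625 + 144400 + 412164 = 2907275
n_eff = 4773² / 2907275 = 22781529 / 2907275 = 7.836042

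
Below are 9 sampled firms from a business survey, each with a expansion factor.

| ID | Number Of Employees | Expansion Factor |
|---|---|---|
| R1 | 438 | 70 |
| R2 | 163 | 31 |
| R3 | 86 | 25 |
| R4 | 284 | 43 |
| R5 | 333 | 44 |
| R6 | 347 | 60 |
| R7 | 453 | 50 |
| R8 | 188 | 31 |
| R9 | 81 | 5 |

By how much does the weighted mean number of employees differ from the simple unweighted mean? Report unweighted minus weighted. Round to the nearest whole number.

Unweighted sum = 438 + 163 + 86 + 284 + 333 + 347 + 453 + 188 + 81 = 2373
Unweighted mean = 2373 / 9 = 263.66667
Weighted sum = 438×70 + 163×31 + 86×25 + 284×43 + 333×44 + 347×60 + 453×50 + 188×31 + 81×5
  = 30660 + 5053 + 2150 + 12212 + 14652 + 20820 + 22650 + 5828 + 405 = 114430
Sum of weights = 359
Weighted mean = 114430 / 359 = 318.74652
Difference (unweighted minus weighted) = -55.079851

-55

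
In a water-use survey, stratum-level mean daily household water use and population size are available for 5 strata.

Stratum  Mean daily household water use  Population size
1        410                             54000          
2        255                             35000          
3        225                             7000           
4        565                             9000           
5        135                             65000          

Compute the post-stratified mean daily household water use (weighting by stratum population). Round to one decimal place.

273.5

Σ Nₕ·x̄ₕ = 410×54000 + 255×35000 + 225×7000 + 565×9000 + 135×65000
  = 46500000
Σ Nₕ = 170000
Overall mean = 46500000 / 170000 = 273.52941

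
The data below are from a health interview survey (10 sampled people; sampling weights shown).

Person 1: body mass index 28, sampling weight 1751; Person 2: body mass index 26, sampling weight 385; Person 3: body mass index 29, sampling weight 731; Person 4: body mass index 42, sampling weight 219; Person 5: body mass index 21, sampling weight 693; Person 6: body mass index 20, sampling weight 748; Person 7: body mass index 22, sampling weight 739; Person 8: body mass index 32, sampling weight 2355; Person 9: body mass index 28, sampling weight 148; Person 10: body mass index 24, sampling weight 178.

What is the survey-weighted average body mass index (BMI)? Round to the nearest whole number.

28

Weighted sum = 28×1751 + 26×385 + 29×731 + 42×219 + 21×693 + 20×748 + 22×739 + 32×2355 + 28×148 + 24×178
  = 49028 + 10010 + 21199 + 9198 + 14553 + 14960 + 16258 + 75360 + 4144 + 4272 = 218982
Sum of weights = 1751 + 385 + 731 + 219 + 693 + 748 + 739 + 2355 + 148 + 178 = 7947
Weighted mean = 218982 / 7947 = 27.555304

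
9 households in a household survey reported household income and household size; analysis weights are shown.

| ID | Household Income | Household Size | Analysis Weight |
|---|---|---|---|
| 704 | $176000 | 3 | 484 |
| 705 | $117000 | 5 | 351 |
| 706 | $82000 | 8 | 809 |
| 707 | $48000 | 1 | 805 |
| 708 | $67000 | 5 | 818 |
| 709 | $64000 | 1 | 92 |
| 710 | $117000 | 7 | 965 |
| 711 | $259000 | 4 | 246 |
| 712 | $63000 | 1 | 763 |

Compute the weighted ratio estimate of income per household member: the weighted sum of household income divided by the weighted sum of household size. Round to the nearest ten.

Σ wᵢ·y = 176000×484 + 117000×351 + 82000×809 + 48000×805 + 67000×818 + 64000×92 + 117000×965 + 259000×246 + 63000×763
  = 85184000 + 41067000 + 66338000 + 38640000 + 54806000 + 5888000 + 112905000 + 63714000 + 48069000 = 516611000
Σ wᵢ·x = 3×484 + 5×351 + 8×809 + 1×805 + 5×818 + 1×92 + 7×965 + 4×246 + 1×763
  = 23168
Ratio = 516611000 / 23168 = 22298.472

22300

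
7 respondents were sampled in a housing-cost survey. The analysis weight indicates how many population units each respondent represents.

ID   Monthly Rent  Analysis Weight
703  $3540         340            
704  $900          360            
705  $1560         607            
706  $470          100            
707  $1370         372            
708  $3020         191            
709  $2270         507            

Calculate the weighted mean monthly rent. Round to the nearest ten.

Weighted sum = 3540×340 + 900×360 + 1560×607 + 470×100 + 1370×372 + 3020×191 + 2270×507
  = 1203600 + 324000 + 946920 + 47000 + 509640 + 576820 + 1150890 = 4758870
Sum of weights = 340 + 360 + 607 + 100 + 372 + 191 + 507 = 2477
Weighted mean = 4758870 / 2477 = 1921.2233

1920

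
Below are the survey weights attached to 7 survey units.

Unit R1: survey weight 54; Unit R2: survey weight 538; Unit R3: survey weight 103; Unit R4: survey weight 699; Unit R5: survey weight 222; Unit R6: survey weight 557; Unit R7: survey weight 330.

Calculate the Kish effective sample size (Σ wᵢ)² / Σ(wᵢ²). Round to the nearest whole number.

5

Σ wᵢ = 54 + 538 + 103 + 699 + 222 + 557 + 330 = 2503
Σ wᵢ² = 2916 + 289444 + 10609 + 488601 + 49284 + 310249 + 108900 = 1260003
n_eff = 2503² / 1260003 = 6265009 / 1260003 = 4.9722175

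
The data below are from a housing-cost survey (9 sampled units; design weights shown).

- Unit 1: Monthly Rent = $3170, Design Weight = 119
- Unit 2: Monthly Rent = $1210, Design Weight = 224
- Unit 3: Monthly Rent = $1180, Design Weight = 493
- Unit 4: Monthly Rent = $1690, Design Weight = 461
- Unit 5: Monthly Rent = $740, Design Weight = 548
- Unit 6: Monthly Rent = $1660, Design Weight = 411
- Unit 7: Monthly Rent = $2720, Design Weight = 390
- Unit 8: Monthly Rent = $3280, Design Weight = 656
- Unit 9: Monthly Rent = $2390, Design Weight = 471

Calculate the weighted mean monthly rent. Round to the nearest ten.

1970

Weighted sum = 3170×119 + 1210×224 + 1180×493 + 1690×461 + 740×548 + 1660×411 + 2720×390 + 3280×656 + 2390×471
  = 377230 + 271040 + 581740 + 779090 + 405520 + 682260 + 1060800 + 2151680 + 1125690 = 7435050
Sum of weights = 119 + 224 + 493 + 461 + 548 + 411 + 390 + 656 + 471 = 3773
Weighted mean = 7435050 / 3773 = 1970.5937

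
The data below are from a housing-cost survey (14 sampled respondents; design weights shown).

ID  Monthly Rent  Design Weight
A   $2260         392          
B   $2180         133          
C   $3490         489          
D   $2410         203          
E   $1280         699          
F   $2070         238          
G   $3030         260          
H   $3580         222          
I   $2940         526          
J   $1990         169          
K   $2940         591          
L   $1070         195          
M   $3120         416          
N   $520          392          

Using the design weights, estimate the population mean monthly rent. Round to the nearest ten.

2370

Weighted sum = 11672340
Sum of weights = 4925
Weighted mean = 11672340 / 4925 = 2370.0183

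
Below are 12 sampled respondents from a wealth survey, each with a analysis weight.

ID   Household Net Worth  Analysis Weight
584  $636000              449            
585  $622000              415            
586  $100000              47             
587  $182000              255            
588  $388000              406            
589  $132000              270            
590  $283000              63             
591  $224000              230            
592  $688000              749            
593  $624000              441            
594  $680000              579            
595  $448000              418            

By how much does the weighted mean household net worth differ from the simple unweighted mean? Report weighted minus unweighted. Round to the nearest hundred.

Unweighted sum = 636000 + 622000 + 100000 + 182000 + 388000 + 132000 + 283000 + 224000 + 688000 + 624000 + 680000 + 448000 = 5007000
Unweighted mean = 5007000 / 12 = 417250
Weighted sum = 636000×449 + 622000×415 + 100000×47 + 182000×255 + 388000×406 + 132000×270 + 283000×63 + 224000×230 + 688000×749 + 624000×441 + 680000×579 + 448000×418
  = 2228801000
Sum of weights = 449 + 415 + 47 + 255 + 406 + 270 + 63 + 230 + 749 + 441 + 579 + 418 = 4322
Weighted mean = 2228801000 / 4322 = 515687.41
Difference (weighted minus unweighted) = 98437.413

98400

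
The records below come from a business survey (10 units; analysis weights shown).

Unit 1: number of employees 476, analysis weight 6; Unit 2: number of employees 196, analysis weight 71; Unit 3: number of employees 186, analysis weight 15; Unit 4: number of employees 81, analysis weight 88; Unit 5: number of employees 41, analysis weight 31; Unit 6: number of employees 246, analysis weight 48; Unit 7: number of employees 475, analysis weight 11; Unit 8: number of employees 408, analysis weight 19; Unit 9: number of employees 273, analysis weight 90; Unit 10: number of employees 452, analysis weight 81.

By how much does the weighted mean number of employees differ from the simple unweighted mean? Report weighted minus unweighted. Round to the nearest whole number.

-36

Unweighted sum = 476 + 196 + 186 + 81 + 41 + 246 + 475 + 408 + 273 + 452 = 2834
Unweighted mean = 2834 / 10 = 283.4
Weighted sum = 476×6 + 196×71 + 186×15 + 81×88 + 41×31 + 246×48 + 475×11 + 408×19 + 273×90 + 452×81
  = 2856 + 13916 + 2790 + 7128 + 1271 + 11808 + 5225 + 7752 + 24570 + 36612 = 113928
Sum of weights = 6 + 71 + 15 + 88 + 31 + 48 + 11 + 19 + 90 + 81 = 460
Weighted mean = 113928 / 460 = 247.66957
Difference (weighted minus unweighted) = -35.730435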